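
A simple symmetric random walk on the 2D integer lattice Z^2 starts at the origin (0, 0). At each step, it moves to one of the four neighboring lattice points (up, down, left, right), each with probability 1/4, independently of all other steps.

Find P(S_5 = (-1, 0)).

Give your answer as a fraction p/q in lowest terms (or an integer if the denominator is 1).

Let h be the number of horizontal steps (so 5-h are vertical). To end at (-1,0) need (h-1)/2 right-steps and ((5-h)+0)/2 up-steps.
Sum over h with 1 ≤ h ≤ 5, h ≡ 1 (mod 2), 5-h ≡ 0 (mod 2):
h=1: C(5,1)·C(1,0)·C(4,2) = 5·1·6 = 30
h=3: C(5,3)·C(3,1)·C(2,1) = 10·3·2 = 60
h=5: C(5,5)·C(5,2)·C(0,0) = 1·10·1 = 10
Total favorable: 100
Total paths: 4^5 = 1024
P = 100/1024 = 25/256

Answer: 25/256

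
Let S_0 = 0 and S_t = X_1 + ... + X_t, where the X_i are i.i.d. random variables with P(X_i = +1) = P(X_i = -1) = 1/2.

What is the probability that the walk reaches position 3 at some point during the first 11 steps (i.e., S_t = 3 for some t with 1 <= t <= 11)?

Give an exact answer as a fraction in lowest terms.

Answer: 397/1024

Derivation:
Count via complement. Let g(t,s) = #length-t paths at position s with S_1..S_t all ≠ 3.
g(t,s) = g(t-1,s-1) + g(t-1,s+1) for s ≠ 3; g(t,3) = 0.
t=0: g(0,0)=1
t=1: g(1,-1)=1 g(1,1)=1
t=2: g(2,-2)=1 g(2,0)=2 g(2,2)=1
t=3: g(3,-3)=1 g(3,-1)=3 g(3,1)=3
t=4: g(4,-4)=1 g(4,-2)=4 g(4,0)=6 g(4,2)=3
t=5: g(5,-5)=1 g(5,-3)=5 g(5,-1)=10 g(5,1)=9
t=6: g(6,-6)=1 g(6,-4)=6 g(6,-2)=15 g(6,0)=19 g(6,2)=9
t=7: g(7,-7)=1 g(7,-5)=7 g(7,-3)=21 g(7,-1)=34 g(7,1)=28
t=8: g(8,-8)=1 g(8,-6)=8 g(8,-4)=28 g(8,-2)=55 g(8,0)=62 g(8,2)=28
t=9: g(9,-9)=1 g(9,-7)=9 g(9,-5)=36 g(9,-3)=83 g(9,-1)=117 g(9,1)=90
t=10: g(10,-10)=1 g(10,-8)=10 g(10,-6)=45 g(10,-4)=119 g(10,-2)=200 g(10,0)=207 g(10,2)=90
t=11: g(11,-11)=1 g(11,-9)=11 g(11,-7)=55 g(11,-5)=164 g(11,-3)=319 g(11,-1)=407 g(11,1)=297
Paths never hitting 3: Σ_s g(11,s) = 1254
Paths hitting 3: 2^11 - 1254 = 794
P = 794/2048 = 397/1024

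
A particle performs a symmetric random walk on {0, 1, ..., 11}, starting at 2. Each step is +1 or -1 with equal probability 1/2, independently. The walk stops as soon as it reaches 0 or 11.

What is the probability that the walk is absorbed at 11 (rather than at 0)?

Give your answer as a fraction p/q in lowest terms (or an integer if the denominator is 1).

Answer: 2/11

Derivation:
Symmetric walk (p = 1/2): the harmonic-function argument gives P(hit 11 before 0 | start at 2) = a/N.
P = 2/11 = 2/11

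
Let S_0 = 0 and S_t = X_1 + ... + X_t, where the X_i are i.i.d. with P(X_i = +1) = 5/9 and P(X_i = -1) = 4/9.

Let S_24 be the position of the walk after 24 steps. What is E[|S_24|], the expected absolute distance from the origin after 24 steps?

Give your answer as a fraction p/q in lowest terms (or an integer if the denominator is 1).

Answer: 117755331121940147482568/26588814358957503287787

Derivation:
S_24 takes values m ≡ 0 (mod 2) with |m| ≤ 24; P(S_24=m) = C(24,(24+m)/2) · (5/9)^((24+m)/2) · (4/9)^((24-m)/2).
Distribution: P(S=-24)=281474976710656/79766443076872509863361, P(S=-22)=2814749767106560/26588814358957503287787, P(S=-20)=40462027902156800/26588814358957503287787, P(S=-18)=1112705767309312000/79766443076872509863361, P(S=-16)=2434043865989120000/26588814358957503287787, P(S=-14)=12170219329945600000/26588814358957503287787, P(S=-12)=144521354543104000000/79766443076872509863361, P(S=-10)=51614769479680000000/8862938119652501095929, P(S=-8)=137101731430400000000/8862938119652501095929, P(S=-6)=2742034628608000000000/79766443076872509863361, P(S=-4)=1713771642880000000000/26588814358957503287787, P(S=-2)=2726454886400000000000/26588814358957503287787, P(S=0)=11076222976000000000000/79766443076872509863361, P(S=2)=4260085760000000000000/26588814358957503287787, P(S=4)=4184012800000000000000/26588814358957503287787, P(S=6)=10460032000000000000000/79766443076872509863361, P(S=8)=817190000000000000000/8862938119652501095929, P(S=10)=480700000000000000000/8862938119652501095929, P(S=12)=2103062500000000000000/79766443076872509863361, P(S=14)=276718750000000000000/26588814358957503287787, P(S=16)=86474609375000000000/26588814358957503287787, P(S=18)=61767578125000000000/79766443076872509863361, P(S=20)=3509521484375000000/26588814358957503287787, P(S=22)=381469726562500000/26588814358957503287787, P(S=24)=59604644775390625/79766443076872509863361
E[|S_24|] = Σ_m |m|·P(S_24=m) = 117755331121940147482568/26588814358957503287787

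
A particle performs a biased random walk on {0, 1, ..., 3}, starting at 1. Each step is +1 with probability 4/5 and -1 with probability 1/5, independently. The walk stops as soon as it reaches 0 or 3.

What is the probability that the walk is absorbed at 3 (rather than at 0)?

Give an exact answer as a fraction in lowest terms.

Biased walk: p = 4/5, q = 1/5, r = q/p = 1/4
Gambler's ruin: P(hit 3 before 0 | start at 1) = (1 - r^a)/(1 - r^N)
r^1 = 1/4; r^3 = 1/64
P = (1 - 1/4) / (1 - 1/64) = 3/4 / 63/64 = 16/21

Answer: 16/21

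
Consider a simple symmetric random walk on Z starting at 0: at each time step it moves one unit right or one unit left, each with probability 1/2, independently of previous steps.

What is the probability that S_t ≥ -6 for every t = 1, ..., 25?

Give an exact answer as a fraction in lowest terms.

Let f(t,s) = #length-t paths at position s with S_1..S_t all ≥ -6.
f(t,s) = f(t-1,s-1) + f(t-1,s+1) for s ≥ -6; f(t,s) = 0 for s < -6.
t=0: f(0,0)=1
t=1: f(1,-1)=1 f(1,1)=1
t=2: f(2,-2)=1 f(2,0)=2 f(2,2)=1
t=3: f(3,-3)=1 f(3,-1)=3 f(3,1)=3 f(3,3)=1
t=4: f(4,-4)=1 f(4,-2)=4 f(4,0)=6 f(4,2)=4 f(4,4)=1
t=5: f(5,-5)=1 f(5,-3)=5 f(5,-1)=10 f(5,1)=10 f(5,3)=5 f(5,5)=1
t=6: f(6,-6)=1 f(6,-4)=6 f(6,-2)=15 f(6,0)=20 f(6,2)=15 f(6,4)=6 f(6,6)=1
t=7: f(7,-5)=7 f(7,-3)=21 f(7,-1)=35 f(7,1)=35 f(7,3)=21 f(7,5)=7 f(7,7)=1
t=8: f(8,-6)=7 f(8,-4)=28 f(8,-2)=56 f(8,0)=70 f(8,2)=56 f(8,4)=28 f(8,6)=8 f(8,8)=1
t=9: f(9,-5)=35 f(9,-3)=84 f(9,-1)=126 f(9,1)=126 f(9,3)=84 f(9,5)=36 f(9,7)=9 f(9,9)=1
t=10: f(10,-6)=35 f(10,-4)=119 f(10,-2)=210 f(10,0)=252 f(10,2)=210 f(10,4)=120 f(10,6)=45 f(10,8)=10 f(10,10)=1
t=11: f(11,-5)=154 f(11,-3)=329 f(11,-1)=462 f(11,1)=462 f(11,3)=330 f(11,5)=165 f(11,7)=55 f(11,9)=11 f(11,11)=1
t=12: f(12,-6)=154 f(12,-4)=483 f(12,-2)=791 f(12,0)=924 f(12,2)=792 f(12,4)=495 f(12,6)=220 f(12,8)=66 f(12,10)=12 f(12,12)=1
t=13: f(13,-5)=637 f(13,-3)=1274 f(13,-1)=1715 f(13,1)=1716 f(13,3)=1287 f(13,5)=715 f(13,7)=286 f(13,9)=78 f(13,11)=13 f(13,13)=1
t=14: f(14,-6)=637 f(14,-4)=1911 f(14,-2)=2989 f(14,0)=3431 f(14,2)=3003 f(14,4)=2002 f(14,6)=1001 f(14,8)=364 f(14,10)=91 f(14,12)=14 f(14,14)=1
t=15: f(15,-5)=2548 f(15,-3)=4900 f(15,-1)=6420 f(15,1)=6434 f(15,3)=5005 f(15,5)=3003 f(15,7)=1365 f(15,9)=455 f(15,11)=105 f(15,13)=15 f(15,15)=1
t=16: f(16,-6)=2548 f(16,-4)=7448 f(16,-2)=11320 f(16,0)=12854 f(16,2)=11439 f(16,4)=8008 f(16,6)=4368 f(16,8)=1820 f(16,10)=560 f(16,12)=120 f(16,14)=16 f(16,16)=1
t=17: f(17,-5)=9996 f(17,-3)=18768 f(17,-1)=24174 f(17,1)=24293 f(17,3)=19447 f(17,5)=12376 f(17,7)=6188 f(17,9)=2380 f(17,11)=680 f(17,13)=136 f(17,15)=17 f(17,17)=1
t=18: f(18,-6)=9996 f(18,-4)=28764 f(18,-2)=42942 f(18,0)=48467 f(18,2)=43740 f(18,4)=31823 f(18,6)=18564 f(18,8)=8568 f(18,10)=3060 f(18,12)=816 f(18,14)=153 f(18,16)=18 f(18,18)=1
t=19: f(19,-5)=38760 f(19,-3)=71706 f(19,-1)=91409 f(19,1)=92207 f(19,3)=75563 f(19,5)=50387 f(19,7)=27132 f(19,9)=11628 f(19,11)=3876 f(19,13)=969 f(19,15)=171 f(19,17)=19 f(19,19)=1
t=20: f(20,-6)=38760 f(20,-4)=110466 f(20,-2)=163115 f(20,0)=183616 f(20,2)=167770 f(20,4)=125950 f(20,6)=77519 f(20,8)=38760 f(20,10)=15504 f(20,12)=4845 f(20,14)=1140 f(20,16)=190 f(20,18)=20 f(20,20)=1
t=21: f(21,-5)=149226 f(21,-3)=273581 f(21,-1)=346731 f(21,1)=351386 f(21,3)=293720 f(21,5)=203469 f(21,7)=116279 f(21,9)=54264 f(21,11)=20349 f(21,13)=5985 f(21,15)=1330 f(21,17)=210 f(21,19)=21 f(21,21)=1
t=22: f(22,-6)=149226 f(22,-4)=422807 f(22,-2)=620312 f(22,0)=698117 f(22,2)=645106 f(22,4)=497189 f(22,6)=319748 f(22,8)=170543 f(22,10)=74613 f(22,12)=26334 f(22,14)=7315 f(22,16)=1540 f(22,18)=231 f(22,20)=22 f(22,22)=1
t=23: f(23,-5)=572033 f(23,-3)=1043119 f(23,-1)=1318429 f(23,1)=1343223 f(23,3)=1142295 f(23,5)=816937 f(23,7)=490291 f(23,9)=245156 f(23,11)=100947 f(23,13)=33649 f(23,15)=8855 f(23,17)=1771 f(23,19)=253 f(23,21)=23 f(23,23)=1
t=24: f(24,-6)=572033 f(24,-4)=1615152 f(24,-2)=2361548 f(24,0)=2661652 f(24,2)=2485518 f(24,4)=1959232 f(24,6)=1307228 f(24,8)=735447 f(24,10)=346103 f(24,12)=134596 f(24,14)=42504 f(24,16)=10626 f(24,18)=2024 f(24,20)=276 f(24,22)=24 f(24,24)=1
t=25: f(25,-5)=2187185 f(25,-3)=3976700 f(25,-1)=5023200 f(25,1)=5147170 f(25,3)=4444750 f(25,5)=3266460 f(25,7)=2042675 f(25,9)=1081550 f(25,11)=480699 f(25,13)=177100 f(25,15)=53130 f(25,17)=12650 f(25,19)=2300 f(25,21)=300 f(25,23)=25 f(25,25)=1
Σ_s f(25,s) = 27895895
P = 27895895/33554432 = 27895895/33554432

Answer: 27895895/33554432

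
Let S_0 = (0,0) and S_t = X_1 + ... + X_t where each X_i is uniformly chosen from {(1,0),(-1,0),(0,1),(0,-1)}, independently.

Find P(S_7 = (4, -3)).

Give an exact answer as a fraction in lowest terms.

Answer: 35/16384

Derivation:
Let h be the number of horizontal steps (so 7-h are vertical). To end at (4,-3) need (h+4)/2 right-steps and ((7-h)-3)/2 up-steps.
Sum over h with 4 ≤ h ≤ 4, h ≡ 0 (mod 2), 7-h ≡ 1 (mod 2):
h=4: C(7,4)·C(4,4)·C(3,0) = 35·1·1 = 35
Total favorable: 35
Total paths: 4^7 = 16384
P = 35/16384 = 35/16384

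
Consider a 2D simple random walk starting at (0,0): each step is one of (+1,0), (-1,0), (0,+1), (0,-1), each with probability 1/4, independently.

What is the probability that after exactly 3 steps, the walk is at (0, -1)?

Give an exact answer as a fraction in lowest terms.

Answer: 9/64

Derivation:
Let h be the number of horizontal steps (so 3-h are vertical). To end at (0,-1) need (h+0)/2 right-steps and ((3-h)-1)/2 up-steps.
Sum over h with 0 ≤ h ≤ 2, h ≡ 0 (mod 2), 3-h ≡ 1 (mod 2):
h=0: C(3,0)·C(0,0)·C(3,1) = 1·1·3 = 3
h=2: C(3,2)·C(2,1)·C(1,0) = 3·2·1 = 6
Total favorable: 9
Total paths: 4^3 = 64
P = 9/64 = 9/64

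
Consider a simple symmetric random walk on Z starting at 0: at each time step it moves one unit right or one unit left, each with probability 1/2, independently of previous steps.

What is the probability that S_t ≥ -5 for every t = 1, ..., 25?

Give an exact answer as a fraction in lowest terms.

Answer: 3231615/4194304

Derivation:
Let f(t,s) = #length-t paths at position s with S_1..S_t all ≥ -5.
f(t,s) = f(t-1,s-1) + f(t-1,s+1) for s ≥ -5; f(t,s) = 0 for s < -5.
t=0: f(0,0)=1
t=1: f(1,-1)=1 f(1,1)=1
t=2: f(2,-2)=1 f(2,0)=2 f(2,2)=1
t=3: f(3,-3)=1 f(3,-1)=3 f(3,1)=3 f(3,3)=1
t=4: f(4,-4)=1 f(4,-2)=4 f(4,0)=6 f(4,2)=4 f(4,4)=1
t=5: f(5,-5)=1 f(5,-3)=5 f(5,-1)=10 f(5,1)=10 f(5,3)=5 f(5,5)=1
t=6: f(6,-4)=6 f(6,-2)=15 f(6,0)=20 f(6,2)=15 f(6,4)=6 f(6,6)=1
t=7: f(7,-5)=6 f(7,-3)=21 f(7,-1)=35 f(7,1)=35 f(7,3)=21 f(7,5)=7 f(7,7)=1
t=8: f(8,-4)=27 f(8,-2)=56 f(8,0)=70 f(8,2)=56 f(8,4)=28 f(8,6)=8 f(8,8)=1
t=9: f(9,-5)=27 f(9,-3)=83 f(9,-1)=126 f(9,1)=126 f(9,3)=84 f(9,5)=36 f(9,7)=9 f(9,9)=1
t=10: f(10,-4)=110 f(10,-2)=209 f(10,0)=252 f(10,2)=210 f(10,4)=120 f(10,6)=45 f(10,8)=10 f(10,10)=1
t=11: f(11,-5)=110 f(11,-3)=319 f(11,-1)=461 f(11,1)=462 f(11,3)=330 f(11,5)=165 f(11,7)=55 f(11,9)=11 f(11,11)=1
t=12: f(12,-4)=429 f(12,-2)=780 f(12,0)=923 f(12,2)=792 f(12,4)=495 f(12,6)=220 f(12,8)=66 f(12,10)=12 f(12,12)=1
t=13: f(13,-5)=429 f(13,-3)=1209 f(13,-1)=1703 f(13,1)=1715 f(13,3)=1287 f(13,5)=715 f(13,7)=286 f(13,9)=78 f(13,11)=13 f(13,13)=1
t=14: f(14,-4)=1638 f(14,-2)=2912 f(14,0)=3418 f(14,2)=3002 f(14,4)=2002 f(14,6)=1001 f(14,8)=364 f(14,10)=91 f(14,12)=14 f(14,14)=1
t=15: f(15,-5)=1638 f(15,-3)=4550 f(15,-1)=6330 f(15,1)=6420 f(15,3)=5004 f(15,5)=3003 f(15,7)=1365 f(15,9)=455 f(15,11)=105 f(15,13)=15 f(15,15)=1
t=16: f(16,-4)=6188 f(16,-2)=10880 f(16,0)=12750 f(16,2)=11424 f(16,4)=8007 f(16,6)=4368 f(16,8)=1820 f(16,10)=560 f(16,12)=120 f(16,14)=16 f(16,16)=1
t=17: f(17,-5)=6188 f(17,-3)=17068 f(17,-1)=23630 f(17,1)=24174 f(17,3)=19431 f(17,5)=12375 f(17,7)=6188 f(17,9)=2380 f(17,11)=680 f(17,13)=136 f(17,15)=17 f(17,17)=1
t=18: f(18,-4)=23256 f(18,-2)=40698 f(18,0)=47804 f(18,2)=43605 f(18,4)=31806 f(18,6)=18563 f(18,8)=8568 f(18,10)=3060 f(18,12)=816 f(18,14)=153 f(18,16)=18 f(18,18)=1
t=19: f(19,-5)=23256 f(19,-3)=63954 f(19,-1)=88502 f(19,1)=91409 f(19,3)=75411 f(19,5)=50369 f(19,7)=27131 f(19,9)=11628 f(19,11)=3876 f(19,13)=969 f(19,15)=171 f(19,17)=19 f(19,19)=1
t=20: f(20,-4)=87210 f(20,-2)=152456 f(20,0)=179911 f(20,2)=166820 f(20,4)=125780 f(20,6)=77500 f(20,8)=38759 f(20,10)=15504 f(20,12)=4845 f(20,14)=1140 f(20,16)=190 f(20,18)=20 f(20,20)=1
t=21: f(21,-5)=87210 f(21,-3)=239666 f(21,-1)=332367 f(21,1)=346731 f(21,3)=292600 f(21,5)=203280 f(21,7)=116259 f(21,9)=54263 f(21,11)=20349 f(21,13)=5985 f(21,15)=1330 f(21,17)=210 f(21,19)=21 f(21,21)=1
t=22: f(22,-4)=326876 f(22,-2)=572033 f(22,0)=679098 f(22,2)=639331 f(22,4)=495880 f(22,6)=319539 f(22,8)=170522 f(22,10)=74612 f(22,12)=26334 f(22,14)=7315 f(22,16)=1540 f(22,18)=231 f(22,20)=22 f(22,22)=1
t=23: f(23,-5)=326876 f(23,-3)=898909 f(23,-1)=1251131 f(23,1)=1318429 f(23,3)=1135211 f(23,5)=815419 f(23,7)=490061 f(23,9)=245134 f(23,11)=100946 f(23,13)=33649 f(23,15)=8855 f(23,17)=1771 f(23,19)=253 f(23,21)=23 f(23,23)=1
t=24: f(24,-4)=1225785 f(24,-2)=2150040 f(24,0)=2569560 f(24,2)=2453640 f(24,4)=1950630 f(24,6)=1305480 f(24,8)=735195 f(24,10)=346080 f(24,12)=134595 f(24,14)=42504 f(24,16)=10626 f(24,18)=2024 f(24,20)=276 f(24,22)=24 f(24,24)=1
t=25: f(25,-5)=1225785 f(25,-3)=3375825 f(25,-1)=4719600 f(25,1)=5023200 f(25,3)=4404270 f(25,5)=3256110 f(25,7)=2040675 f(25,9)=1081275 f(25,11)=480675 f(25,13)=177099 f(25,15)=53130 f(25,17)=12650 f(25,19)=2300 f(25,21)=300 f(25,23)=25 f(25,25)=1
Σ_s f(25,s) = 25852920
P = 25852920/33554432 = 3231615/4194304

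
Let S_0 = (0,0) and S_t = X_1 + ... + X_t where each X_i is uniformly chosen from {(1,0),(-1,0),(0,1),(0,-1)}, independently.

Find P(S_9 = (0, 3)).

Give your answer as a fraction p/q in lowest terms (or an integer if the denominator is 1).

Let h be the number of horizontal steps (so 9-h are vertical). To end at (0,3) need (h+0)/2 right-steps and ((9-h)+3)/2 up-steps.
Sum over h with 0 ≤ h ≤ 6, h ≡ 0 (mod 2), 9-h ≡ 1 (mod 2):
h=0: C(9,0)·C(0,0)·C(9,6) = 1·1·84 = 84
h=2: C(9,2)·C(2,1)·C(7,5) = 36·2·21 = 1512
h=4: C(9,4)·C(4,2)·C(5,4) = 126·6·5 = 3780
h=6: C(9,6)·C(6,3)·C(3,3) = 84·20·1 = 1680
Total favorable: 7056
Total paths: 4^9 = 262144
P = 7056/262144 = 441/16384

Answer: 441/16384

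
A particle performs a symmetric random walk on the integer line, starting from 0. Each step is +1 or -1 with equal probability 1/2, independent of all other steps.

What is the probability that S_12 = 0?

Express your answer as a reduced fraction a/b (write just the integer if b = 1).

Answer: 231/1024

Derivation:
To return to 0 after 12 steps: need exactly 6 steps of +1 and 6 of -1.
Favorable paths: C(12,6) = 924
Total paths: 2^12 = 4096
P = 924/4096 = 231/1024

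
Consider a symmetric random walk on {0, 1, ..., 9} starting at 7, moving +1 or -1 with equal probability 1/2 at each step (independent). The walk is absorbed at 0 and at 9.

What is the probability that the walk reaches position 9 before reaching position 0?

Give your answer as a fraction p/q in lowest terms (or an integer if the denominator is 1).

Symmetric walk (p = 1/2): the harmonic-function argument gives P(hit 9 before 0 | start at 7) = a/N.
P = 7/9 = 7/9

Answer: 7/9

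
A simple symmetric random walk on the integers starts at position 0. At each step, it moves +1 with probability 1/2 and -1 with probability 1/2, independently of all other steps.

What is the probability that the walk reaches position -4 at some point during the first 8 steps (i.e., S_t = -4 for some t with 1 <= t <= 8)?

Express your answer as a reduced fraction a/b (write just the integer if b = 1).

Answer: 23/128

Derivation:
Count via complement. Let g(t,s) = #length-t paths at position s with S_1..S_t all ≠ -4.
g(t,s) = g(t-1,s-1) + g(t-1,s+1) for s ≠ -4; g(t,-4) = 0.
t=0: g(0,0)=1
t=1: g(1,-1)=1 g(1,1)=1
t=2: g(2,-2)=1 g(2,0)=2 g(2,2)=1
t=3: g(3,-3)=1 g(3,-1)=3 g(3,1)=3 g(3,3)=1
t=4: g(4,-2)=4 g(4,0)=6 g(4,2)=4 g(4,4)=1
t=5: g(5,-3)=4 g(5,-1)=10 g(5,1)=10 g(5,3)=5 g(5,5)=1
t=6: g(6,-2)=14 g(6,0)=20 g(6,2)=15 g(6,4)=6 g(6,6)=1
t=7: g(7,-3)=14 g(7,-1)=34 g(7,1)=35 g(7,3)=21 g(7,5)=7 g(7,7)=1
t=8: g(8,-2)=48 g(8,0)=69 g(8,2)=56 g(8,4)=28 g(8,6)=8 g(8,8)=1
Paths never hitting -4: Σ_s g(8,s) = 210
Paths hitting -4: 2^8 - 210 = 46
P = 46/256 = 23/128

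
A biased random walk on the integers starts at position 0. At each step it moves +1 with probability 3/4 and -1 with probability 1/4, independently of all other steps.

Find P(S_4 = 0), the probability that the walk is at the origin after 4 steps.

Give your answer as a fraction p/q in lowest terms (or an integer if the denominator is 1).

Answer: 27/128

Derivation:
To be at 0 after 4 steps: need exactly 2 steps of +1 and 2 of -1.
Number of such sequences: C(4,2) = 6
Each has probability (3/4)^2 · (1/4)^2 = 9/256
P = 6 · 9/256 = 27/128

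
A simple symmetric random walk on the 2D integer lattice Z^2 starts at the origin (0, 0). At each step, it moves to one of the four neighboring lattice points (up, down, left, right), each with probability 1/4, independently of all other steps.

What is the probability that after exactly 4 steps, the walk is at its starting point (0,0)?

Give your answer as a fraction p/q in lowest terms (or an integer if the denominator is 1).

Let h be the number of horizontal steps (so 4-h are vertical). To end at (0,0) need (h+0)/2 right-steps and ((4-h)+0)/2 up-steps.
Sum over h with 0 ≤ h ≤ 4, h ≡ 0 (mod 2), 4-h ≡ 0 (mod 2):
h=0: C(4,0)·C(0,0)·C(4,2) = 1·1·6 = 6
h=2: C(4,2)·C(2,1)·C(2,1) = 6·2·2 = 24
h=4: C(4,4)·C(4,2)·C(0,0) = 1·6·1 = 6
Total favorable: 36
Total paths: 4^4 = 256
P = 36/256 = 9/64

Answer: 9/64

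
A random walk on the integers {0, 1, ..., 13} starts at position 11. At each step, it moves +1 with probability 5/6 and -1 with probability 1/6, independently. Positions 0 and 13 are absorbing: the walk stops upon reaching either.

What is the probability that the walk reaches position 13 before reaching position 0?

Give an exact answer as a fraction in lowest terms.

Biased walk: p = 5/6, q = 1/6, r = q/p = 1/5
Gambler's ruin: P(hit 13 before 0 | start at 11) = (1 - r^a)/(1 - r^N)
r^11 = 1/48828125; r^13 = 1/1220703125
P = (1 - 1/48828125) / (1 - 1/1220703125) = 48828124/48828125 / 1220703124/1220703125 = 305175775/305175781

Answer: 305175775/305175781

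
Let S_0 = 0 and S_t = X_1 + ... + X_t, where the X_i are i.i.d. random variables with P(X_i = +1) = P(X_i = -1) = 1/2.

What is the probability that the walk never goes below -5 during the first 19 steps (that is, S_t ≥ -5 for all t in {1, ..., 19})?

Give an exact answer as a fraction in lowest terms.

Answer: 54587/65536

Derivation:
Let f(t,s) = #length-t paths at position s with S_1..S_t all ≥ -5.
f(t,s) = f(t-1,s-1) + f(t-1,s+1) for s ≥ -5; f(t,s) = 0 for s < -5.
t=0: f(0,0)=1
t=1: f(1,-1)=1 f(1,1)=1
t=2: f(2,-2)=1 f(2,0)=2 f(2,2)=1
t=3: f(3,-3)=1 f(3,-1)=3 f(3,1)=3 f(3,3)=1
t=4: f(4,-4)=1 f(4,-2)=4 f(4,0)=6 f(4,2)=4 f(4,4)=1
t=5: f(5,-5)=1 f(5,-3)=5 f(5,-1)=10 f(5,1)=10 f(5,3)=5 f(5,5)=1
t=6: f(6,-4)=6 f(6,-2)=15 f(6,0)=20 f(6,2)=15 f(6,4)=6 f(6,6)=1
t=7: f(7,-5)=6 f(7,-3)=21 f(7,-1)=35 f(7,1)=35 f(7,3)=21 f(7,5)=7 f(7,7)=1
t=8: f(8,-4)=27 f(8,-2)=56 f(8,0)=70 f(8,2)=56 f(8,4)=28 f(8,6)=8 f(8,8)=1
t=9: f(9,-5)=27 f(9,-3)=83 f(9,-1)=126 f(9,1)=126 f(9,3)=84 f(9,5)=36 f(9,7)=9 f(9,9)=1
t=10: f(10,-4)=110 f(10,-2)=209 f(10,0)=252 f(10,2)=210 f(10,4)=120 f(10,6)=45 f(10,8)=10 f(10,10)=1
t=11: f(11,-5)=110 f(11,-3)=319 f(11,-1)=461 f(11,1)=462 f(11,3)=330 f(11,5)=165 f(11,7)=55 f(11,9)=11 f(11,11)=1
t=12: f(12,-4)=429 f(12,-2)=780 f(12,0)=923 f(12,2)=792 f(12,4)=495 f(12,6)=220 f(12,8)=66 f(12,10)=12 f(12,12)=1
t=13: f(13,-5)=429 f(13,-3)=1209 f(13,-1)=1703 f(13,1)=1715 f(13,3)=1287 f(13,5)=715 f(13,7)=286 f(13,9)=78 f(13,11)=13 f(13,13)=1
t=14: f(14,-4)=1638 f(14,-2)=2912 f(14,0)=3418 f(14,2)=3002 f(14,4)=2002 f(14,6)=1001 f(14,8)=364 f(14,10)=91 f(14,12)=14 f(14,14)=1
t=15: f(15,-5)=1638 f(15,-3)=4550 f(15,-1)=6330 f(15,1)=6420 f(15,3)=5004 f(15,5)=3003 f(15,7)=1365 f(15,9)=455 f(15,11)=105 f(15,13)=15 f(15,15)=1
t=16: f(16,-4)=6188 f(16,-2)=10880 f(16,0)=12750 f(16,2)=11424 f(16,4)=8007 f(16,6)=4368 f(16,8)=1820 f(16,10)=560 f(16,12)=120 f(16,14)=16 f(16,16)=1
t=17: f(17,-5)=6188 f(17,-3)=17068 f(17,-1)=23630 f(17,1)=24174 f(17,3)=19431 f(17,5)=12375 f(17,7)=6188 f(17,9)=2380 f(17,11)=680 f(17,13)=136 f(17,15)=17 f(17,17)=1
t=18: f(18,-4)=23256 f(18,-2)=40698 f(18,0)=47804 f(18,2)=43605 f(18,4)=31806 f(18,6)=18563 f(18,8)=8568 f(18,10)=3060 f(18,12)=816 f(18,14)=153 f(18,16)=18 f(18,18)=1
t=19: f(19,-5)=23256 f(19,-3)=63954 f(19,-1)=88502 f(19,1)=91409 f(19,3)=75411 f(19,5)=50369 f(19,7)=27131 f(19,9)=11628 f(19,11)=3876 f(19,13)=969 f(19,15)=171 f(19,17)=19 f(19,19)=1
Σ_s f(19,s) = 436696
P = 436696/524288 = 54587/65536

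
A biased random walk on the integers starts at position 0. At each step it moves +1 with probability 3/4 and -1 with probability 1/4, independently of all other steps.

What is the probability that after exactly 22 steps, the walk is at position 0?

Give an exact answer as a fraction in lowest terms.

Answer: 15620645313/2199023255552

Derivation:
To be at 0 after 22 steps: need exactly 11 steps of +1 and 11 of -1.
Number of such sequences: C(22,11) = 705432
Each has probability (3/4)^11 · (1/4)^11 = 177147/17592186044416
P = 705432 · 177147/17592186044416 = 15620645313/2199023255552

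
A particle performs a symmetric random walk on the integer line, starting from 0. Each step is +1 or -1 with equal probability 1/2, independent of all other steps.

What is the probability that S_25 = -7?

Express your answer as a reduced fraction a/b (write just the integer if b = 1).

Answer: 2042975/33554432

Derivation:
To reach position -7 after 25 steps: need 9 steps of +1 and 16 of -1.
Favorable paths: C(25,9) = 2042975
Total paths: 2^25 = 33554432
P = 2042975/33554432 = 2042975/33554432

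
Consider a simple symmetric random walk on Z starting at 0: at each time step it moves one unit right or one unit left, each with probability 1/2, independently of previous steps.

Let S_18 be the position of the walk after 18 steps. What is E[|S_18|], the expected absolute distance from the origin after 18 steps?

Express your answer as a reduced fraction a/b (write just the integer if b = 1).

S_18 takes values m ≡ 0 (mod 2) with |m| ≤ 18; P(S_18=m) = C(18,(18+m)/2)/2^18.
Total paths: 2^18 = 262144
Distribution: P(S=-18)=1/262144, P(S=-16)=18/262144, P(S=-14)=153/262144, P(S=-12)=816/262144, P(S=-10)=3060/262144, P(S=-8)=8568/262144, P(S=-6)=18564/262144, P(S=-4)=31824/262144, P(S=-2)=43758/262144, P(S=0)=48620/262144, P(S=2)=43758/262144, P(S=4)=31824/262144, P(S=6)=18564/262144, P(S=8)=8568/262144, P(S=10)=3060/262144, P(S=12)=816/262144, P(S=14)=153/262144, P(S=16)=18/262144, P(S=18)=1/262144
E[|S_18|] = Σ_m |m|·P(S_18=m) = 875160/262144 = 109395/32768

Answer: 109395/32768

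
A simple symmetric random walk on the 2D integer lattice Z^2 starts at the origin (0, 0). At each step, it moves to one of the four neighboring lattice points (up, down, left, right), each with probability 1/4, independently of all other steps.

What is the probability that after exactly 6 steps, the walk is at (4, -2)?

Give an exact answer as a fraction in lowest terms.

Answer: 15/4096

Derivation:
Let h be the number of horizontal steps (so 6-h are vertical). To end at (4,-2) need (h+4)/2 right-steps and ((6-h)-2)/2 up-steps.
Sum over h with 4 ≤ h ≤ 4, h ≡ 0 (mod 2), 6-h ≡ 0 (mod 2):
h=4: C(6,4)·C(4,4)·C(2,0) = 15·1·1 = 15
Total favorable: 15
Total paths: 4^6 = 4096
P = 15/4096 = 15/4096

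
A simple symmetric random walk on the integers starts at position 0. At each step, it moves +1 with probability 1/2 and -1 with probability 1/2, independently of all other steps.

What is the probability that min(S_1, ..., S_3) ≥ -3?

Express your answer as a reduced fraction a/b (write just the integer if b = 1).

Answer: 1

Derivation:
Let f(t,s) = #length-t paths at position s with S_1..S_t all ≥ -3.
f(t,s) = f(t-1,s-1) + f(t-1,s+1) for s ≥ -3; f(t,s) = 0 for s < -3.
t=0: f(0,0)=1
t=1: f(1,-1)=1 f(1,1)=1
t=2: f(2,-2)=1 f(2,0)=2 f(2,2)=1
t=3: f(3,-3)=1 f(3,-1)=3 f(3,1)=3 f(3,3)=1
Σ_s f(3,s) = 8
P = 8/8 = 1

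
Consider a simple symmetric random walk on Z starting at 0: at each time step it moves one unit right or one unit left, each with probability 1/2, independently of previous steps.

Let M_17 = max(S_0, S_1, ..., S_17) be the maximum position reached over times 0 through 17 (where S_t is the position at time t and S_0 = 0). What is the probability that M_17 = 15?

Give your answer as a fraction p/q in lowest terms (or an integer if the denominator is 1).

Answer: 17/131072

Derivation:
Let M_17 = max(S_0,...,S_17). Use the reflection principle: for j ≥ 1, #{paths with M_17 ≥ j} = #{S_17 ≥ j} + #{S_17 ≥ j+1}.
By reflection, #{M_17 ≥ 15} = #{S_17 ≥ 15} + #{S_17 ≥ 16} = 18 + 1 = 19.
#{M_17 ≥ 16} = #{S_17 ≥ 16} + #{S_17 ≥ 17} = 1 + 1 = 2.
#{M_17 = 15} = 19 - 2 = 17.
P(M_17 = 15) = 17/131072 = 17/131072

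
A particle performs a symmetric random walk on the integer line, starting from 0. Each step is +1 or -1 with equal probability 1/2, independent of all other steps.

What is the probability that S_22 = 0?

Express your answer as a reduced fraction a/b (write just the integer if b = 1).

To return to 0 after 22 steps: need exactly 11 steps of +1 and 11 of -1.
Favorable paths: C(22,11) = 705432
Total paths: 2^22 = 4194304
P = 705432/4194304 = 88179/524288

Answer: 88179/524288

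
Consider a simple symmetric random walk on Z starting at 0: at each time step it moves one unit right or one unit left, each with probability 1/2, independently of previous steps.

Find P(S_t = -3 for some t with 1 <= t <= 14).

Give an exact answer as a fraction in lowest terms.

Answer: 3473/8192

Derivation:
Count via complement. Let g(t,s) = #length-t paths at position s with S_1..S_t all ≠ -3.
g(t,s) = g(t-1,s-1) + g(t-1,s+1) for s ≠ -3; g(t,-3) = 0.
t=0: g(0,0)=1
t=1: g(1,-1)=1 g(1,1)=1
t=2: g(2,-2)=1 g(2,0)=2 g(2,2)=1
t=3: g(3,-1)=3 g(3,1)=3 g(3,3)=1
t=4: g(4,-2)=3 g(4,0)=6 g(4,2)=4 g(4,4)=1
t=5: g(5,-1)=9 g(5,1)=10 g(5,3)=5 g(5,5)=1
t=6: g(6,-2)=9 g(6,0)=19 g(6,2)=15 g(6,4)=6 g(6,6)=1
t=7: g(7,-1)=28 g(7,1)=34 g(7,3)=21 g(7,5)=7 g(7,7)=1
t=8: g(8,-2)=28 g(8,0)=62 g(8,2)=55 g(8,4)=28 g(8,6)=8 g(8,8)=1
t=9: g(9,-1)=90 g(9,1)=117 g(9,3)=83 g(9,5)=36 g(9,7)=9 g(9,9)=1
t=10: g(10,-2)=90 g(10,0)=207 g(10,2)=200 g(10,4)=119 g(10,6)=45 g(10,8)=10 g(10,10)=1
t=11: g(11,-1)=297 g(11,1)=407 g(11,3)=319 g(11,5)=164 g(11,7)=55 g(11,9)=11 g(11,11)=1
t=12: g(12,-2)=297 g(12,0)=704 g(12,2)=726 g(12,4)=483 g(12,6)=219 g(12,8)=66 g(12,10)=12 g(12,12)=1
t=13: g(13,-1)=1001 g(13,1)=1430 g(13,3)=1209 g(13,5)=702 g(13,7)=285 g(13,9)=78 g(13,11)=13 g(13,13)=1
t=14: g(14,-2)=1001 g(14,0)=2431 g(14,2)=2639 g(14,4)=1911 g(14,6)=987 g(14,8)=363 g(14,10)=91 g(14,12)=14 g(14,14)=1
Paths never hitting -3: Σ_s g(14,s) = 9438
Paths hitting -3: 2^14 - 9438 = 6946
P = 6946/16384 = 3473/8192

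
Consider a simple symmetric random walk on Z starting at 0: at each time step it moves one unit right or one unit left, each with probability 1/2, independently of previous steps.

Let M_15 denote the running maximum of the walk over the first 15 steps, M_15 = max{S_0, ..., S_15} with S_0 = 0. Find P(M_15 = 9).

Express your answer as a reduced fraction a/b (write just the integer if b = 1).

Answer: 455/32768

Derivation:
Let M_15 = max(S_0,...,S_15). Use the reflection principle: for j ≥ 1, #{paths with M_15 ≥ j} = #{S_15 ≥ j} + #{S_15 ≥ j+1}.
By reflection, #{M_15 ≥ 9} = #{S_15 ≥ 9} + #{S_15 ≥ 10} = 576 + 121 = 697.
#{M_15 ≥ 10} = #{S_15 ≥ 10} + #{S_15 ≥ 11} = 121 + 121 = 242.
#{M_15 = 9} = 697 - 242 = 455.
P(M_15 = 9) = 455/32768 = 455/32768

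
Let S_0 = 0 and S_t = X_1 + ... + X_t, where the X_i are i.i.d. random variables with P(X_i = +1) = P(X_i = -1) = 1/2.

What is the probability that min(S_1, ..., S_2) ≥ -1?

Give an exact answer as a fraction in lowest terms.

Let f(t,s) = #length-t paths at position s with S_1..S_t all ≥ -1.
f(t,s) = f(t-1,s-1) + f(t-1,s+1) for s ≥ -1; f(t,s) = 0 for s < -1.
t=0: f(0,0)=1
t=1: f(1,-1)=1 f(1,1)=1
t=2: f(2,0)=2 f(2,2)=1
Σ_s f(2,s) = 3
P = 3/4 = 3/4

Answer: 3/4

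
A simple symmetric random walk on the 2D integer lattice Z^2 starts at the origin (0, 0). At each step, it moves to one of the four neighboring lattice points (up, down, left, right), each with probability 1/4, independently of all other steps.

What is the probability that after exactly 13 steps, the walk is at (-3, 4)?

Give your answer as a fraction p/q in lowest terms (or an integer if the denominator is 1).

Answer: 61347/8388608

Derivation:
Let h be the number of horizontal steps (so 13-h are vertical). To end at (-3,4) need (h-3)/2 right-steps and ((13-h)+4)/2 up-steps.
Sum over h with 3 ≤ h ≤ 9, h ≡ 1 (mod 2), 13-h ≡ 0 (mod 2):
h=3: C(13,3)·C(3,0)·C(10,7) = 286·1·120 = 34320
h=5: C(13,5)·C(5,1)·C(8,6) = 1287·5·28 = 180180
h=7: C(13,7)·C(7,2)·C(6,5) = 1716·21·6 = 216216
h=9: C(13,9)·C(9,3)·C(4,4) = 715·84·1 = 60060
Total favorable: 490776
Total paths: 4^13 = 67108864
P = 490776/67108864 = 61347/8388608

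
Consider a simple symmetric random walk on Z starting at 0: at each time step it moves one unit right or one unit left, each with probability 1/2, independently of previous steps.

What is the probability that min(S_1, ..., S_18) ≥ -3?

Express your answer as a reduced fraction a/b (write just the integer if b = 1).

Let f(t,s) = #length-t paths at position s with S_1..S_t all ≥ -3.
f(t,s) = f(t-1,s-1) + f(t-1,s+1) for s ≥ -3; f(t,s) = 0 for s < -3.
t=0: f(0,0)=1
t=1: f(1,-1)=1 f(1,1)=1
t=2: f(2,-2)=1 f(2,0)=2 f(2,2)=1
t=3: f(3,-3)=1 f(3,-1)=3 f(3,1)=3 f(3,3)=1
t=4: f(4,-2)=4 f(4,0)=6 f(4,2)=4 f(4,4)=1
t=5: f(5,-3)=4 f(5,-1)=10 f(5,1)=10 f(5,3)=5 f(5,5)=1
t=6: f(6,-2)=14 f(6,0)=20 f(6,2)=15 f(6,4)=6 f(6,6)=1
t=7: f(7,-3)=14 f(7,-1)=34 f(7,1)=35 f(7,3)=21 f(7,5)=7 f(7,7)=1
t=8: f(8,-2)=48 f(8,0)=69 f(8,2)=56 f(8,4)=28 f(8,6)=8 f(8,8)=1
t=9: f(9,-3)=48 f(9,-1)=117 f(9,1)=125 f(9,3)=84 f(9,5)=36 f(9,7)=9 f(9,9)=1
t=10: f(10,-2)=165 f(10,0)=242 f(10,2)=209 f(10,4)=120 f(10,6)=45 f(10,8)=10 f(10,10)=1
t=11: f(11,-3)=165 f(11,-1)=407 f(11,1)=451 f(11,3)=329 f(11,5)=165 f(11,7)=55 f(11,9)=11 f(11,11)=1
t=12: f(12,-2)=572 f(12,0)=858 f(12,2)=780 f(12,4)=494 f(12,6)=220 f(12,8)=66 f(12,10)=12 f(12,12)=1
t=13: f(13,-3)=572 f(13,-1)=1430 f(13,1)=1638 f(13,3)=1274 f(13,5)=714 f(13,7)=286 f(13,9)=78 f(13,11)=13 f(13,13)=1
t=14: f(14,-2)=2002 f(14,0)=3068 f(14,2)=2912 f(14,4)=1988 f(14,6)=1000 f(14,8)=364 f(14,10)=91 f(14,12)=14 f(14,14)=1
t=15: f(15,-3)=2002 f(15,-1)=5070 f(15,1)=5980 f(15,3)=4900 f(15,5)=2988 f(15,7)=1364 f(15,9)=455 f(15,11)=105 f(15,13)=15 f(15,15)=1
t=16: f(16,-2)=7072 f(16,0)=11050 f(16,2)=10880 f(16,4)=7888 f(16,6)=4352 f(16,8)=1819 f(16,10)=560 f(16,12)=120 f(16,14)=16 f(16,16)=1
t=17: f(17,-3)=7072 f(17,-1)=18122 f(17,1)=21930 f(17,3)=18768 f(17,5)=12240 f(17,7)=6171 f(17,9)=2379 f(17,11)=680 f(17,13)=136 f(17,15)=17 f(17,17)=1
t=18: f(18,-2)=25194 f(18,0)=40052 f(18,2)=40698 f(18,4)=31008 f(18,6)=18411 f(18,8)=8550 f(18,10)=3059 f(18,12)=816 f(18,14)=153 f(18,16)=18 f(18,18)=1
Σ_s f(18,s) = 167960
P = 167960/262144 = 20995/32768

Answer: 20995/32768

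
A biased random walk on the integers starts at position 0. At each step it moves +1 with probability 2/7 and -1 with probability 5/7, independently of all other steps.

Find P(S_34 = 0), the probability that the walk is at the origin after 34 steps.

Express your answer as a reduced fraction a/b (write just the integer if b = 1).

To be at 0 after 34 steps: need exactly 17 steps of +1 and 17 of -1.
Number of such sequences: C(34,17) = 2333606220
Each has probability (2/7)^17 · (5/7)^17 = 100000000000000000/54116956037952111668959660849
P = 2333606220 · 100000000000000000/54116956037952111668959660849 = 233360622000000000000000000/54116956037952111668959660849

Answer: 233360622000000000000000000/54116956037952111668959660849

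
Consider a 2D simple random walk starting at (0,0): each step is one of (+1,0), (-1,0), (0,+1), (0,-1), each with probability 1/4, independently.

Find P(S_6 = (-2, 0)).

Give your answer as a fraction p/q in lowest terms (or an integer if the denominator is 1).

Answer: 225/4096

Derivation:
Let h be the number of horizontal steps (so 6-h are vertical). To end at (-2,0) need (h-2)/2 right-steps and ((6-h)+0)/2 up-steps.
Sum over h with 2 ≤ h ≤ 6, h ≡ 0 (mod 2), 6-h ≡ 0 (mod 2):
h=2: C(6,2)·C(2,0)·C(4,2) = 15·1·6 = 90
h=4: C(6,4)·C(4,1)·C(2,1) = 15·4·2 = 120
h=6: C(6,6)·C(6,2)·C(0,0) = 1·15·1 = 15
Total favorable: 225
Total paths: 4^6 = 4096
P = 225/4096 = 225/4096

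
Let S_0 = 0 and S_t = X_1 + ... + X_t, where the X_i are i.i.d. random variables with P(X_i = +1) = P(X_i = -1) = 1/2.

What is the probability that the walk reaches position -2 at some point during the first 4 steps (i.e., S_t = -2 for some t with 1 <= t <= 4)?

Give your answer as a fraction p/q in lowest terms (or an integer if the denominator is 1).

Count via complement. Let g(t,s) = #length-t paths at position s with S_1..S_t all ≠ -2.
g(t,s) = g(t-1,s-1) + g(t-1,s+1) for s ≠ -2; g(t,-2) = 0.
t=0: g(0,0)=1
t=1: g(1,-1)=1 g(1,1)=1
t=2: g(2,0)=2 g(2,2)=1
t=3: g(3,-1)=2 g(3,1)=3 g(3,3)=1
t=4: g(4,0)=5 g(4,2)=4 g(4,4)=1
Paths never hitting -2: Σ_s g(4,s) = 10
Paths hitting -2: 2^4 - 10 = 6
P = 6/16 = 3/8

Answer: 3/8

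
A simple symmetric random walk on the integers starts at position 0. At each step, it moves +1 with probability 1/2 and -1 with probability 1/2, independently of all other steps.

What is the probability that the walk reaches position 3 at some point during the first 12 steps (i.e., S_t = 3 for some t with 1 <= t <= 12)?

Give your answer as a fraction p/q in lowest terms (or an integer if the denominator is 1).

Answer: 397/1024

Derivation:
Count via complement. Let g(t,s) = #length-t paths at position s with S_1..S_t all ≠ 3.
g(t,s) = g(t-1,s-1) + g(t-1,s+1) for s ≠ 3; g(t,3) = 0.
t=0: g(0,0)=1
t=1: g(1,-1)=1 g(1,1)=1
t=2: g(2,-2)=1 g(2,0)=2 g(2,2)=1
t=3: g(3,-3)=1 g(3,-1)=3 g(3,1)=3
t=4: g(4,-4)=1 g(4,-2)=4 g(4,0)=6 g(4,2)=3
t=5: g(5,-5)=1 g(5,-3)=5 g(5,-1)=10 g(5,1)=9
t=6: g(6,-6)=1 g(6,-4)=6 g(6,-2)=15 g(6,0)=19 g(6,2)=9
t=7: g(7,-7)=1 g(7,-5)=7 g(7,-3)=21 g(7,-1)=34 g(7,1)=28
t=8: g(8,-8)=1 g(8,-6)=8 g(8,-4)=28 g(8,-2)=55 g(8,0)=62 g(8,2)=28
t=9: g(9,-9)=1 g(9,-7)=9 g(9,-5)=36 g(9,-3)=83 g(9,-1)=117 g(9,1)=90
t=10: g(10,-10)=1 g(10,-8)=10 g(10,-6)=45 g(10,-4)=119 g(10,-2)=200 g(10,0)=207 g(10,2)=90
t=11: g(11,-11)=1 g(11,-9)=11 g(11,-7)=55 g(11,-5)=164 g(11,-3)=319 g(11,-1)=407 g(11,1)=297
t=12: g(12,-12)=1 g(12,-10)=12 g(12,-8)=66 g(12,-6)=219 g(12,-4)=483 g(12,-2)=726 g(12,0)=704 g(12,2)=297
Paths never hitting 3: Σ_s g(12,s) = 2508
Paths hitting 3: 2^12 - 2508 = 1588
P = 1588/4096 = 397/1024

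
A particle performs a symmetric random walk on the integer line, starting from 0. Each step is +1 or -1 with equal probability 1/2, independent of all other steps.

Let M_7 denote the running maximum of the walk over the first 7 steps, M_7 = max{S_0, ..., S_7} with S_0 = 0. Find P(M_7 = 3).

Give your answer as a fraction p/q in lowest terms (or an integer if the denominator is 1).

Let M_7 = max(S_0,...,S_7). Use the reflection principle: for j ≥ 1, #{paths with M_7 ≥ j} = #{S_7 ≥ j} + #{S_7 ≥ j+1}.
By reflection, #{M_7 ≥ 3} = #{S_7 ≥ 3} + #{S_7 ≥ 4} = 29 + 8 = 37.
#{M_7 ≥ 4} = #{S_7 ≥ 4} + #{S_7 ≥ 5} = 8 + 8 = 16.
#{M_7 = 3} = 37 - 16 = 21.
P(M_7 = 3) = 21/128 = 21/128

Answer: 21/128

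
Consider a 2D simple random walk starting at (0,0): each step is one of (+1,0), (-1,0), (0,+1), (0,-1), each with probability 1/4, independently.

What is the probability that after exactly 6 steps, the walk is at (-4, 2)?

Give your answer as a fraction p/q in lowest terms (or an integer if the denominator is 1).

Answer: 15/4096

Derivation:
Let h be the number of horizontal steps (so 6-h are vertical). To end at (-4,2) need (h-4)/2 right-steps and ((6-h)+2)/2 up-steps.
Sum over h with 4 ≤ h ≤ 4, h ≡ 0 (mod 2), 6-h ≡ 0 (mod 2):
h=4: C(6,4)·C(4,0)·C(2,2) = 15·1·1 = 15
Total favorable: 15
Total paths: 4^6 = 4096
P = 15/4096 = 15/4096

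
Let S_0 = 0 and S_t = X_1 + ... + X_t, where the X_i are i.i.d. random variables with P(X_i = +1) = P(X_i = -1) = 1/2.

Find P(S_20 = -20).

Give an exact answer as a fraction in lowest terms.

Answer: 1/1048576

Derivation:
To reach position -20 after 20 steps: need 0 steps of +1 and 20 of -1.
Favorable paths: C(20,0) = 1
Total paths: 2^20 = 1048576
P = 1/1048576 = 1/1048576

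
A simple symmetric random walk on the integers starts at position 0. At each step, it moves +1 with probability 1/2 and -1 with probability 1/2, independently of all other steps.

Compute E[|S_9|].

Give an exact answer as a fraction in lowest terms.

Answer: 315/128

Derivation:
S_9 takes values m ≡ 1 (mod 2) with |m| ≤ 9; P(S_9=m) = C(9,(9+m)/2)/2^9.
Total paths: 2^9 = 512
Distribution: P(S=-9)=1/512, P(S=-7)=9/512, P(S=-5)=36/512, P(S=-3)=84/512, P(S=-1)=126/512, P(S=1)=126/512, P(S=3)=84/512, P(S=5)=36/512, P(S=7)=9/512, P(S=9)=1/512
E[|S_9|] = Σ_m |m|·P(S_9=m) = 1260/512 = 315/128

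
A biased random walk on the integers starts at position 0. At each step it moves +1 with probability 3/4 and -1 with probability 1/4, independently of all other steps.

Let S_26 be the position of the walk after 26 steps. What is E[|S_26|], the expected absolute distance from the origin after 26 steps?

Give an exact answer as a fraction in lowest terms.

Answer: 3661454193819539/281474976710656

Derivation:
S_26 takes values m ≡ 0 (mod 2) with |m| ≤ 26; P(S_26=m) = C(26,(26+m)/2) · (3/4)^((26+m)/2) · (1/4)^((26-m)/2).
Distribution: P(S=-26)=1/4503599627370496, P(S=-24)=39/2251799813685248, P(S=-22)=2925/4503599627370496, P(S=-20)=8775/562949953421312, P(S=-18)=605475/2251799813685248, P(S=-16)=3996135/1125899906842624, P(S=-14)=83918835/2251799813685248, P(S=-12)=179826075/562949953421312, P(S=-10)=10250086275/4503599627370496, P(S=-8)=30750258825/2251799813685248, P(S=-6)=313652640015/4503599627370496, P(S=-4)=85541629095/281474976710656, P(S=-2)=1283124436425/1125899906842624, P(S=0)=2072739474225/562949953421312, P(S=2)=11548119927825/1125899906842624, P(S=4)=6928871956695/281474976710656, P(S=6)=228652774570935/4503599627370496, P(S=8)=201752448150825/2251799813685248, P(S=10)=605257344452475/4503599627370496, P(S=12)=95566949124075/562949953421312, P(S=14)=401381186321115/2251799813685248, P(S=16)=172020508423335/1125899906842624, P(S=18)=234573420577275/2251799813685248, P(S=20)=30596533118775/562949953421312, P(S=22)=91789599356325/4503599627370496, P(S=24)=11014751922759/2251799813685248, P(S=26)=2541865828329/4503599627370496
E[|S_26|] = Σ_m |m|·P(S_26=m) = 3661454193819539/281474976710656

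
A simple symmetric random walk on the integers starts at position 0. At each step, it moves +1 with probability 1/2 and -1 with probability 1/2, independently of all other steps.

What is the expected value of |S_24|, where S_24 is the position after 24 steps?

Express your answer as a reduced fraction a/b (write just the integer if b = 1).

Answer: 2028117/524288

Derivation:
S_24 takes values m ≡ 0 (mod 2) with |m| ≤ 24; P(S_24=m) = C(24,(24+m)/2)/2^24.
Total paths: 2^24 = 16777216
Distribution: P(S=-24)=1/16777216, P(S=-22)=24/16777216, P(S=-20)=276/16777216, P(S=-18)=2024/16777216, P(S=-16)=10626/16777216, P(S=-14)=42504/16777216, P(S=-12)=134596/16777216, P(S=-10)=346104/16777216, P(S=-8)=735471/16777216, P(S=-6)=1307504/16777216, P(S=-4)=1961256/16777216, P(S=-2)=2496144/16777216, P(S=0)=2704156/16777216, P(S=2)=2496144/16777216, P(S=4)=1961256/16777216, P(S=6)=1307504/16777216, P(S=8)=735471/16777216, P(S=10)=346104/16777216, P(S=12)=134596/16777216, P(S=14)=42504/16777216, P(S=16)=10626/16777216, P(S=18)=2024/16777216, P(S=20)=276/16777216, P(S=22)=24/16777216, P(S=24)=1/16777216
E[|S_24|] = Σ_m |m|·P(S_24=m) = 64899744/16777216 = 2028117/524288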